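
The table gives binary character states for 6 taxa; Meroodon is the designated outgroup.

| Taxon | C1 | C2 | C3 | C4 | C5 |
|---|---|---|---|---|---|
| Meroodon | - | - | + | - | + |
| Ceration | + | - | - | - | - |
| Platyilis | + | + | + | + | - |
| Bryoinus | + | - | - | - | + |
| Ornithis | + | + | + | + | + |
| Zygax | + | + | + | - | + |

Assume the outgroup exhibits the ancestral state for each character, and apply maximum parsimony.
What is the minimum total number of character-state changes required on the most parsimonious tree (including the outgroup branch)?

Character polarity is set by the outgroup: the derived state is whichever differs from the outgroup's state, so for C3, C5 the derived state is '-', and for the remaining characters it is '+'.
All ingroup taxa share the derived state '+' for C1; it defines the ingroup but does not resolve relationships within it.
Only Ornithis, Platyilis, and Zygax show the derived state '+' for C2, supporting them as a clade.
Only Bryoinus and Ceration show the derived state '-' for C3, supporting them as a clade.
C4 (derived state '+') is shared by Ornithis and Platyilis — a synapomorphy uniting that clade.
C5 groups Ceration and Platyilis, which is incompatible with the clades supported by the remaining characters; treating it as convergent (homoplasy) costs fewer steps than any alternative tree.
Most parsimonious ingroup topology: ((Ceration,Bryoinus),((Platyilis,Ornithis),Zygax)).
Changes per character on this tree: C1: 1; C2: 1; C3: 1; C4: 1; C5: 2.
Total = 6.

6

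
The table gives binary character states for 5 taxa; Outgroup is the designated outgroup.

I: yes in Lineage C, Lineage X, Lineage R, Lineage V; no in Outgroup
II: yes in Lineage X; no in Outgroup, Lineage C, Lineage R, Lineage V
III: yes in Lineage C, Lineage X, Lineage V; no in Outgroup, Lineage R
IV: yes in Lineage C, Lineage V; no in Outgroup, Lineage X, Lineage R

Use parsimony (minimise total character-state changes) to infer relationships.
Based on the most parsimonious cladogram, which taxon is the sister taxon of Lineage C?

The outgroup has state 'no' for every character, so 'yes' is the derived state throughout.
I (derived state 'yes') is shared by all ingroup taxa — unites the whole ingroup.
II: derived state 'yes' in Lineage X only — an autapomorphy, so it tells us nothing about relationships among taxa.
III (derived state 'yes') is shared by Lineage C, Lineage V, and Lineage X — a synapomorphy uniting that clade.
IV: derived state 'yes' in Lineage C and Lineage V only — synapomorphy for {Lineage C, Lineage V}.
Most parsimonious ingroup topology: (((Lineage C,Lineage V),Lineage X),Lineage R).
Lineage C and Lineage V form a cherry on this tree, so they are sister taxa.

Lineage V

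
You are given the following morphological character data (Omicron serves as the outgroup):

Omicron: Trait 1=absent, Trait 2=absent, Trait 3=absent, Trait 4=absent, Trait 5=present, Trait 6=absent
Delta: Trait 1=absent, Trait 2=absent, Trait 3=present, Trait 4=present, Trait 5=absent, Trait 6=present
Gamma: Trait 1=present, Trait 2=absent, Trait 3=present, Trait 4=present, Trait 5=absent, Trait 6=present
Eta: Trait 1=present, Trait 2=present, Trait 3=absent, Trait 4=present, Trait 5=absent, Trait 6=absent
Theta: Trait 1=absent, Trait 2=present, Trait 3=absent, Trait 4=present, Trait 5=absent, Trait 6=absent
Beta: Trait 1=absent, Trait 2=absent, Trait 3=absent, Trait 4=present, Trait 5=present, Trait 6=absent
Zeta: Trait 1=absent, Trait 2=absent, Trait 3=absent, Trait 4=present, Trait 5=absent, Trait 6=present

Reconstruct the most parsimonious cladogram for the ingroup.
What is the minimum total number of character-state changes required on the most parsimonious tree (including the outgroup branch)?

7

Character polarity is set by the outgroup: the derived state is whichever differs from the outgroup's state, so for Trait 5 the derived state is 'absent', and for the remaining characters it is 'present'.
Trait 1 groups Eta and Gamma, which is incompatible with the clades supported by the remaining characters; treating it as convergent (homoplasy) costs fewer steps than any alternative tree.
Trait 2: derived state 'present' in Eta and Theta only — synapomorphy for {Eta, Theta}.
Trait 3: derived state 'present' in Delta and Gamma only — synapomorphy for {Delta, Gamma}.
All ingroup taxa share the derived state 'present' for Trait 4; it defines the ingroup but does not resolve relationships within it.
Only Delta, Eta, Gamma, Theta, and Zeta show the derived state 'absent' for Trait 5, supporting them as a clade.
Trait 6 (derived state 'present') is shared by Delta, Gamma, and Zeta — a synapomorphy uniting that clade.
Most parsimonious ingroup topology: ((((Delta,Gamma),Zeta),(Eta,Theta)),Beta).
Changes per character on this tree: Trait 1: 2; Trait 2: 1; Trait 3: 1; Trait 4: 1; Trait 5: 1; Trait 6: 1.
Total = 7.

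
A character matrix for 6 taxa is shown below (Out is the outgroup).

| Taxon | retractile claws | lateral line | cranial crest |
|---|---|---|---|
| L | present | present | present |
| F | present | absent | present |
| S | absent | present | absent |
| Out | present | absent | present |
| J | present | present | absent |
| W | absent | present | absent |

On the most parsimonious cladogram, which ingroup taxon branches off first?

Character polarity is set by the outgroup: the derived state is whichever differs from the outgroup's state, so for retractile claws, cranial crest the derived state is 'absent', and for the remaining characters it is 'present'.
retractile claws: derived state 'absent' in S and W only — synapomorphy for {S, W}.
Only J, L, S, and W show the derived state 'present' for lateral line, supporting them as a clade.
Only J, S, and W show the derived state 'absent' for cranial crest, supporting them as a clade.
Most parsimonious ingroup topology: (((J,(S,W)),L),F).
F is sister to the clade containing all other ingroup taxa, so it is the earliest-diverging (most basal) ingroup lineage.

F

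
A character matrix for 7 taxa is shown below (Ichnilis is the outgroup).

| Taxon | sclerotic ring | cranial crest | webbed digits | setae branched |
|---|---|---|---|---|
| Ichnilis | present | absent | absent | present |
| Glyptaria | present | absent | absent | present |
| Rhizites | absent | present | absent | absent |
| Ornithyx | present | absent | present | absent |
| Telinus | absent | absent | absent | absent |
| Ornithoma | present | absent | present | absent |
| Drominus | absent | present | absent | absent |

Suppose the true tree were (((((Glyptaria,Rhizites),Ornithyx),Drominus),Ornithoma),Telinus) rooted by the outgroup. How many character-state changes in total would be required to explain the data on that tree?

Map each character onto (((((Glyptaria,Rhizites),Ornithyx),Drominus),Ornithoma),Telinus) (rooted by Ichnilis) and count the minimum state changes it requires (Fitch parsimony):
sclerotic ring: 3; cranial crest: 2; webbed digits: 2; setae branched: 2.
Total tree length = 9.

9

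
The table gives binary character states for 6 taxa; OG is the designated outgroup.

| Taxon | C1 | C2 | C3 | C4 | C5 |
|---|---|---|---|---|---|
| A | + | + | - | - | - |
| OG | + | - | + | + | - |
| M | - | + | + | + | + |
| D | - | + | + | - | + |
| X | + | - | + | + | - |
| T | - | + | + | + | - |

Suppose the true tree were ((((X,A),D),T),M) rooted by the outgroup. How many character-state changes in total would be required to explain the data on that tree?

Map each character onto ((((X,A),D),T),M) (rooted by OG) and count the minimum state changes it requires (Fitch parsimony):
C1: 2; C2: 2; C3: 1; C4: 2; C5: 2.
Total tree length = 9.

9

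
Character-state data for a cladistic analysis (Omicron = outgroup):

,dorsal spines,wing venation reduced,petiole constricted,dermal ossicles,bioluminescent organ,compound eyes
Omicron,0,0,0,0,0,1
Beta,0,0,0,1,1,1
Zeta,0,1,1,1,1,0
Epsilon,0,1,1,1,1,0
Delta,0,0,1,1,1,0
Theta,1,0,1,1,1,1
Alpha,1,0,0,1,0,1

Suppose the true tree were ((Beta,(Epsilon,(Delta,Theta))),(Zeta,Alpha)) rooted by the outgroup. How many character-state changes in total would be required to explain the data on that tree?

Map each character onto ((Beta,(Epsilon,(Delta,Theta))),(Zeta,Alpha)) (rooted by Omicron) and count the minimum state changes it requires (Fitch parsimony):
dorsal spines: 2; wing venation reduced: 2; petiole constricted: 2; dermal ossicles: 1; bioluminescent organ: 2; compound eyes: 3.
Total tree length = 12.

12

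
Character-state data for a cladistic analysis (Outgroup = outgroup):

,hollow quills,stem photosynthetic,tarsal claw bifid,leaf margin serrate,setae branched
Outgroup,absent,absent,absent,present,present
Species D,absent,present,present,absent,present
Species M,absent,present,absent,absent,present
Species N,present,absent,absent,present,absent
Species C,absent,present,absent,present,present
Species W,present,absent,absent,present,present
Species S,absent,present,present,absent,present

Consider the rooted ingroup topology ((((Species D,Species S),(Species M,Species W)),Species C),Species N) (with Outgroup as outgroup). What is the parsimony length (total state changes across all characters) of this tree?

8

Map each character onto ((((Species D,Species S),(Species M,Species W)),Species C),Species N) (rooted by Outgroup) and count the minimum state changes it requires (Fitch parsimony):
hollow quills: 2; stem photosynthetic: 2; tarsal claw bifid: 1; leaf margin serrate: 2; setae branched: 1.
Total tree length = 8.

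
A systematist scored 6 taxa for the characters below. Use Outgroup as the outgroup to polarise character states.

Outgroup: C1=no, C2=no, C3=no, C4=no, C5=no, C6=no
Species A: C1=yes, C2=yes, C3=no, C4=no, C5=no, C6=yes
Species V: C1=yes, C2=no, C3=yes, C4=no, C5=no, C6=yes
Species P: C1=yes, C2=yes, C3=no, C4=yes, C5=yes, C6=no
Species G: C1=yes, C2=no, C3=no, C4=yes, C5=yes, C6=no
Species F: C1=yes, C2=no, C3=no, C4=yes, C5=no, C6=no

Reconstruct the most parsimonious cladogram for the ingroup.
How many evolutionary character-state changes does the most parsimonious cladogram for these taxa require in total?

7

The outgroup has state 'no' for every character, so 'yes' is the derived state throughout.
All ingroup taxa share the derived state 'yes' for C1; it defines the ingroup but does not resolve relationships within it.
C2 groups Species A and Species P, which is incompatible with the clades supported by the remaining characters; treating it as convergent (homoplasy) costs fewer steps than any alternative tree.
C3: derived state 'yes' in Species V only — an autapomorphy, so it tells us nothing about relationships among taxa.
Only Species F, Species G, and Species P show the derived state 'yes' for C4, supporting them as a clade.
Only Species G and Species P show the derived state 'yes' for C5, supporting them as a clade.
Only Species A and Species V show the derived state 'yes' for C6, supporting them as a clade.
Most parsimonious ingroup topology: ((Species A,Species V),((Species P,Species G),Species F)).
Changes per character on this tree: C1: 1; C2: 2; C3: 1; C4: 1; C5: 1; C6: 1.
Total = 7.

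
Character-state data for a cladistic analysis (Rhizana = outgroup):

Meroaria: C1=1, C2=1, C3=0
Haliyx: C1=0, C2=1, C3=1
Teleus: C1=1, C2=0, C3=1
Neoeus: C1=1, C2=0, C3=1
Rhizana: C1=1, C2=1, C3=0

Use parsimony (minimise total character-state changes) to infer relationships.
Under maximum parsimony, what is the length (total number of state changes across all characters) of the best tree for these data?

3

Character polarity is set by the outgroup: the derived state is whichever differs from the outgroup's state, so for C1, C2 the derived state is '0', and for the remaining characters it is '1'.
C1 (derived state '0') is unique to Haliyx (autapomorphy; uninformative for grouping).
C2: derived state '0' in Neoeus and Teleus only — synapomorphy for {Neoeus, Teleus}.
C3: derived state '1' in Haliyx, Neoeus, and Teleus only — synapomorphy for {Haliyx, Neoeus, Teleus}.
Most parsimonious ingroup topology: ((Haliyx,(Neoeus,Teleus)),Meroaria).
Changes per character on this tree: C1: 1; C2: 1; C3: 1.
Total = 3.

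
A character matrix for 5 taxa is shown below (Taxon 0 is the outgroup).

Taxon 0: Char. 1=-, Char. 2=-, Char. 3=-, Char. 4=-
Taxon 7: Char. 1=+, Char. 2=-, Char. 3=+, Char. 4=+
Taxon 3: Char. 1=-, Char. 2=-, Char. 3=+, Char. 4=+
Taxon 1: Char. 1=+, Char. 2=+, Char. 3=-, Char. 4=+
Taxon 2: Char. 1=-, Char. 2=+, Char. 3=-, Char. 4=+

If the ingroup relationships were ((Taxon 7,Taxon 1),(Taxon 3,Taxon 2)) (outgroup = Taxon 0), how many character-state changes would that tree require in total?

Map each character onto ((Taxon 7,Taxon 1),(Taxon 3,Taxon 2)) (rooted by Taxon 0) and count the minimum state changes it requires (Fitch parsimony):
Char. 1: 1; Char. 2: 2; Char. 3: 2; Char. 4: 1.
Total tree length = 6.

6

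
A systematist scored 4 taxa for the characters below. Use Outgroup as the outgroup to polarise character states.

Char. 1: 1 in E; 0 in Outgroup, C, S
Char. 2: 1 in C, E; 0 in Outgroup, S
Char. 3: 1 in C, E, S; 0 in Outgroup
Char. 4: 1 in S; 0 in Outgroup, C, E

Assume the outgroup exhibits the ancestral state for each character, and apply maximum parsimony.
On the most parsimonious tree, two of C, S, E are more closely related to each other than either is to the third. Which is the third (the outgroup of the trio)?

The outgroup has state '0' for every character, so '1' is the derived state throughout.
Char. 1 (derived state '1') is unique to E (autapomorphy; uninformative for grouping).
Char. 2: derived state '1' in C and E only — synapomorphy for {C, E}.
Char. 3 (derived state '1') is shared by all ingroup taxa — unites the whole ingroup.
Char. 4: derived state '1' in S only — an autapomorphy, so it tells us nothing about relationships among taxa.
Most parsimonious ingroup topology: ((C,E),S).
C and E share a more recent common ancestor with each other than either does with S, so S is the least closely related of the three.

S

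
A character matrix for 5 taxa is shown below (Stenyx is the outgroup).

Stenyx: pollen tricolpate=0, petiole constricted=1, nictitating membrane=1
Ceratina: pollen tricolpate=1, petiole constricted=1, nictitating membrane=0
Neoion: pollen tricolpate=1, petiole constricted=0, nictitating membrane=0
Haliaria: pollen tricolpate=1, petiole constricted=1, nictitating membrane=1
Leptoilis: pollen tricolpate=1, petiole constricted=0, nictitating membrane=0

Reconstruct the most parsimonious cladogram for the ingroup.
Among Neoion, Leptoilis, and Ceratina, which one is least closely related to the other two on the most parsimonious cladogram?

Ceratina

Character polarity is set by the outgroup: the derived state is whichever differs from the outgroup's state, so for petiole constricted, nictitating membrane the derived state is '0', and for the remaining characters it is '1'.
All ingroup taxa share the derived state '1' for pollen tricolpate; it defines the ingroup but does not resolve relationships within it.
petiole constricted: derived state '0' in Leptoilis and Neoion only — synapomorphy for {Leptoilis, Neoion}.
Only Ceratina, Leptoilis, and Neoion show the derived state '0' for nictitating membrane, supporting them as a clade.
Most parsimonious ingroup topology: ((Ceratina,(Neoion,Leptoilis)),Haliaria).
Neoion and Leptoilis share a more recent common ancestor with each other than either does with Ceratina, so Ceratina is the least closely related of the three.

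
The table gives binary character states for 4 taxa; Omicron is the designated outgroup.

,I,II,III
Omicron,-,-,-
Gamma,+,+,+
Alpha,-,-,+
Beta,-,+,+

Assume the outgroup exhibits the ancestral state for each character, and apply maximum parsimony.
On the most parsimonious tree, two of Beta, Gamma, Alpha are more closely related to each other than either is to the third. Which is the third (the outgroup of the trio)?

Alpha

The outgroup has state '-' for every character, so '+' is the derived state throughout.
I: derived state '+' in Gamma only — an autapomorphy, so it tells us nothing about relationships among taxa.
II: derived state '+' in Beta and Gamma only — synapomorphy for {Beta, Gamma}.
III (derived state '+') is shared by all ingroup taxa — unites the whole ingroup.
Most parsimonious ingroup topology: ((Gamma,Beta),Alpha).
Gamma and Beta share a more recent common ancestor with each other than either does with Alpha, so Alpha is the least closely related of the three.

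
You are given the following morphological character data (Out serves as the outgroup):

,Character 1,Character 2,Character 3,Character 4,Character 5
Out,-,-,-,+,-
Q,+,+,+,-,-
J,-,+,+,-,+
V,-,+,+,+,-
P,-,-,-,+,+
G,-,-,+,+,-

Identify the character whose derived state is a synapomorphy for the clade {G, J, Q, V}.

Character polarity is set by the outgroup: the derived state is whichever differs from the outgroup's state, so for Character 4 the derived state is '-', and for the remaining characters it is '+'.
Character 1 (derived state '+') is unique to Q (autapomorphy; uninformative for grouping).
Character 2 (derived state '+') is shared by J, Q, and V — a synapomorphy uniting that clade.
Only G, J, Q, and V show the derived state '+' for Character 3, supporting them as a clade.
Only J and Q show the derived state '-' for Character 4, supporting them as a clade.
Character 5 groups J and P, which is incompatible with the clades supported by the remaining characters; treating it as convergent (homoplasy) costs fewer steps than any alternative tree.
Most parsimonious ingroup topology: ((((Q,J),V),G),P).
The clade {G, J, Q, V} is supported by Character 3: its derived state '+' occurs in exactly those taxa and in no other taxon (including the outgroup).

Character 3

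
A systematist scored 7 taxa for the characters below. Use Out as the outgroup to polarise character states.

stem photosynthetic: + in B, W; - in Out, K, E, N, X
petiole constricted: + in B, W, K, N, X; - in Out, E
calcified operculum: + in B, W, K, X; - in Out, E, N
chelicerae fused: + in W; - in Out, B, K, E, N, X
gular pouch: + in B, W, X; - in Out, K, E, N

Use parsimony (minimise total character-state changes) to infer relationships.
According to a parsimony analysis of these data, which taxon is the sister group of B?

W

The outgroup has state '-' for every character, so '+' is the derived state throughout.
stem photosynthetic: derived state '+' in B and W only — synapomorphy for {B, W}.
Only B, K, N, W, and X show the derived state '+' for petiole constricted, supporting them as a clade.
Only B, K, W, and X show the derived state '+' for calcified operculum, supporting them as a clade.
chelicerae fused: derived state '+' in W only — an autapomorphy, so it tells us nothing about relationships among taxa.
gular pouch: derived state '+' in B, W, and X only — synapomorphy for {B, W, X}.
Most parsimonious ingroup topology: (((((B,W),X),K),N),E).
B and W form a cherry on this tree, so they are sister taxa.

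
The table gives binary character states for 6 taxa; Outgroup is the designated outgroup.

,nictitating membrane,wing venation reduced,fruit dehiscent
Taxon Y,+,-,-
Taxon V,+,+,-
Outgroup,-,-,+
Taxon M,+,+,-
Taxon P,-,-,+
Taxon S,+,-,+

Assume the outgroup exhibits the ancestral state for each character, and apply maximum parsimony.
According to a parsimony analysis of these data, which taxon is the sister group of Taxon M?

Taxon V

Character polarity is set by the outgroup: the derived state is whichever differs from the outgroup's state, so for fruit dehiscent the derived state is '-', and for the remaining characters it is '+'.
nictitating membrane: derived state '+' in Taxon M, Taxon S, Taxon V, and Taxon Y only — synapomorphy for {Taxon M, Taxon S, Taxon V, Taxon Y}.
wing venation reduced (derived state '+') is shared by Taxon M and Taxon V — a synapomorphy uniting that clade.
fruit dehiscent: derived state '-' in Taxon M, Taxon V, and Taxon Y only — synapomorphy for {Taxon M, Taxon V, Taxon Y}.
Most parsimonious ingroup topology: (Taxon P,((Taxon Y,(Taxon M,Taxon V)),Taxon S)).
Taxon M and Taxon V form a cherry on this tree, so they are sister taxa.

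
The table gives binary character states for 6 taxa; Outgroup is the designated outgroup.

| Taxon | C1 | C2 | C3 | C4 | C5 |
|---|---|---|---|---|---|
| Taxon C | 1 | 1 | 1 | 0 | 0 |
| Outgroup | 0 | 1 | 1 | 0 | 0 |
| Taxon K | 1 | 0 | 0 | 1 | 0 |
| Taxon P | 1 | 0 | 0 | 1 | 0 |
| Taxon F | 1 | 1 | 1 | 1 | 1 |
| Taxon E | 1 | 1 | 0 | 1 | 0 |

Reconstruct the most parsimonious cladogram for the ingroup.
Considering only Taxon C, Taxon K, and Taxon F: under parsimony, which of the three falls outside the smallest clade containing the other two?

Character polarity is set by the outgroup: the derived state is whichever differs from the outgroup's state, so for C2, C3 the derived state is '0', and for the remaining characters it is '1'.
C1 (derived state '1') is shared by all ingroup taxa — unites the whole ingroup.
C2 (derived state '0') is shared by Taxon K and Taxon P — a synapomorphy uniting that clade.
C3: derived state '0' in Taxon E, Taxon K, and Taxon P only — synapomorphy for {Taxon E, Taxon K, Taxon P}.
C4 (derived state '1') is shared by Taxon E, Taxon F, Taxon K, and Taxon P — a synapomorphy uniting that clade.
C5: derived state '1' in Taxon F only — an autapomorphy, so it tells us nothing about relationships among taxa.
Most parsimonious ingroup topology: (((Taxon E,(Taxon P,Taxon K)),Taxon F),Taxon C).
Taxon K and Taxon F share a more recent common ancestor with each other than either does with Taxon C, so Taxon C is the least closely related of the three.

Taxon C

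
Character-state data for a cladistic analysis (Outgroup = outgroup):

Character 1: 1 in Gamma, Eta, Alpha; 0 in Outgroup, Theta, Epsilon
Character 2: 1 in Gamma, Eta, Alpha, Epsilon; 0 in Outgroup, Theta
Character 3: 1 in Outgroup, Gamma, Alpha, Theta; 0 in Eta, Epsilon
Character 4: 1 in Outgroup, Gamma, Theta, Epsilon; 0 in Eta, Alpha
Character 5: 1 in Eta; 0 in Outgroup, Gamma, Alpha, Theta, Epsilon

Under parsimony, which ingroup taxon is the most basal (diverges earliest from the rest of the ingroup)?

Theta

Character polarity is set by the outgroup: the derived state is whichever differs from the outgroup's state, so for Character 3, Character 4 the derived state is '0', and for the remaining characters it is '1'.
Only Alpha, Eta, and Gamma show the derived state '1' for Character 1, supporting them as a clade.
Only Alpha, Epsilon, Eta, and Gamma show the derived state '1' for Character 2, supporting them as a clade.
Character 3 (state '0') occurs in Epsilon and Eta but conflicts with the nesting implied by the other characters — most parsimoniously interpreted as homoplasy.
Character 4: derived state '0' in Alpha and Eta only — synapomorphy for {Alpha, Eta}.
Character 5 (derived state '1') is unique to Eta (autapomorphy; uninformative for grouping).
Most parsimonious ingroup topology: (((Gamma,(Eta,Alpha)),Epsilon),Theta).
Theta is sister to the clade containing all other ingroup taxa, so it is the earliest-diverging (most basal) ingroup lineage.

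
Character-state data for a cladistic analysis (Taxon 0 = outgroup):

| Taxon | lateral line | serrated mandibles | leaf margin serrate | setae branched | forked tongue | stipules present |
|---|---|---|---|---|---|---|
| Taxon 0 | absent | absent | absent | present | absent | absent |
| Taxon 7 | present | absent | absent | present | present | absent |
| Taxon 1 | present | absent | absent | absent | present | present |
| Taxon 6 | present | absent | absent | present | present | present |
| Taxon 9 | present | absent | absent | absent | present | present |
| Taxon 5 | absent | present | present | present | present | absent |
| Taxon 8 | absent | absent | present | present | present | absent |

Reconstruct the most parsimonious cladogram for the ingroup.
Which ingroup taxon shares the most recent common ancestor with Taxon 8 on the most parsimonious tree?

Character polarity is set by the outgroup: the derived state is whichever differs from the outgroup's state, so for setae branched the derived state is 'absent', and for the remaining characters it is 'present'.
Only Taxon 1, Taxon 6, Taxon 7, and Taxon 9 show the derived state 'present' for lateral line, supporting them as a clade.
serrated mandibles: derived state 'present' in Taxon 5 only — an autapomorphy, so it tells us nothing about relationships among taxa.
Only Taxon 5 and Taxon 8 show the derived state 'present' for leaf margin serrate, supporting them as a clade.
setae branched: derived state 'absent' in Taxon 1 and Taxon 9 only — synapomorphy for {Taxon 1, Taxon 9}.
forked tongue (derived state 'present') is shared by all ingroup taxa — unites the whole ingroup.
Only Taxon 1, Taxon 6, and Taxon 9 show the derived state 'present' for stipules present, supporting them as a clade.
Most parsimonious ingroup topology: ((Taxon 7,((Taxon 1,Taxon 9),Taxon 6)),(Taxon 5,Taxon 8)).
Taxon 8 and Taxon 5 form a cherry on this tree, so they are sister taxa.

Taxon 5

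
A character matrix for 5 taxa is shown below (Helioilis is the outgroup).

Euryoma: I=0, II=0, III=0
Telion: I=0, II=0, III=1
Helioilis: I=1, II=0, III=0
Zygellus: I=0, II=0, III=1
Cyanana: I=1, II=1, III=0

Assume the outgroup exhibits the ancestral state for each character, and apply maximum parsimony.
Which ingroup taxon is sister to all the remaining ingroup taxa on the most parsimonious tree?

Character polarity is set by the outgroup: the derived state is whichever differs from the outgroup's state, so for I the derived state is '0', and for the remaining characters it is '1'.
I: derived state '0' in Euryoma, Telion, and Zygellus only — synapomorphy for {Euryoma, Telion, Zygellus}.
II: derived state '1' in Cyanana only — an autapomorphy, so it tells us nothing about relationships among taxa.
III: derived state '1' in Telion and Zygellus only — synapomorphy for {Telion, Zygellus}.
Most parsimonious ingroup topology: (Cyanana,(Euryoma,(Telion,Zygellus))).
Cyanana is sister to the clade containing all other ingroup taxa, so it is the earliest-diverging (most basal) ingroup lineage.

Cyanana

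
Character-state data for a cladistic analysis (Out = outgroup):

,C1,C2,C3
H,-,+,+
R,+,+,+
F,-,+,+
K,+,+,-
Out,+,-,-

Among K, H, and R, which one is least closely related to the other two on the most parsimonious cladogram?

K

Character polarity is set by the outgroup: the derived state is whichever differs from the outgroup's state, so for C1 the derived state is '-', and for the remaining characters it is '+'.
Only F and H show the derived state '-' for C1, supporting them as a clade.
All ingroup taxa share the derived state '+' for C2; it defines the ingroup but does not resolve relationships within it.
C3: derived state '+' in F, H, and R only — synapomorphy for {F, H, R}.
Most parsimonious ingroup topology: ((R,(F,H)),K).
H and R share a more recent common ancestor with each other than either does with K, so K is the least closely related of the three.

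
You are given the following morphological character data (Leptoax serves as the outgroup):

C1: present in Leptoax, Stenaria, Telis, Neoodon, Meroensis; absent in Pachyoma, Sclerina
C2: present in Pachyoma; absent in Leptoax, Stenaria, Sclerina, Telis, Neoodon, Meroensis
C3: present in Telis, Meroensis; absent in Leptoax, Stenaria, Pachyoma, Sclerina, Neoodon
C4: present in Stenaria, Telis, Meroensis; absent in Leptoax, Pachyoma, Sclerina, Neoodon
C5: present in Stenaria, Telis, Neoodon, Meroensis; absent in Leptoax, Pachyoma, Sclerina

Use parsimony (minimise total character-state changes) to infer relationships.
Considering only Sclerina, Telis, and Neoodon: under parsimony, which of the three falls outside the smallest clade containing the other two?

Sclerina

Character polarity is set by the outgroup: the derived state is whichever differs from the outgroup's state, so for C1 the derived state is 'absent', and for the remaining characters it is 'present'.
C1: derived state 'absent' in Pachyoma and Sclerina only — synapomorphy for {Pachyoma, Sclerina}.
C2 (derived state 'present') is unique to Pachyoma (autapomorphy; uninformative for grouping).
Only Meroensis and Telis show the derived state 'present' for C3, supporting them as a clade.
C4: derived state 'present' in Meroensis, Stenaria, and Telis only — synapomorphy for {Meroensis, Stenaria, Telis}.
C5: derived state 'present' in Meroensis, Neoodon, Stenaria, and Telis only — synapomorphy for {Meroensis, Neoodon, Stenaria, Telis}.
Most parsimonious ingroup topology: (((Stenaria,(Telis,Meroensis)),Neoodon),(Pachyoma,Sclerina)).
Neoodon and Telis share a more recent common ancestor with each other than either does with Sclerina, so Sclerina is the least closely related of the three.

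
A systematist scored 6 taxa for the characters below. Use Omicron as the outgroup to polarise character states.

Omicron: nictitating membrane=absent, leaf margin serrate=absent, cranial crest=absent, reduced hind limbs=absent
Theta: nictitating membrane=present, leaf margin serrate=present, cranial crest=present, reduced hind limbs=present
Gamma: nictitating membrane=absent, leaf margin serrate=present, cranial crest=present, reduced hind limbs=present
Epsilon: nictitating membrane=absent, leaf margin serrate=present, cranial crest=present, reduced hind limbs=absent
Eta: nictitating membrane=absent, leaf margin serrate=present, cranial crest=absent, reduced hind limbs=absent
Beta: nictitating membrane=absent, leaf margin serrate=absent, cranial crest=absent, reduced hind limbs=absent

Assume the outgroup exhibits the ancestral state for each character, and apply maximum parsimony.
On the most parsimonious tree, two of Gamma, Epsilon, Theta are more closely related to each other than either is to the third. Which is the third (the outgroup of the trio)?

The outgroup has state 'absent' for every character, so 'present' is the derived state throughout.
nictitating membrane: derived state 'present' in Theta only — an autapomorphy, so it tells us nothing about relationships among taxa.
leaf margin serrate (derived state 'present') is shared by Epsilon, Eta, Gamma, and Theta — a synapomorphy uniting that clade.
cranial crest (derived state 'present') is shared by Epsilon, Gamma, and Theta — a synapomorphy uniting that clade.
Only Gamma and Theta show the derived state 'present' for reduced hind limbs, supporting them as a clade.
Most parsimonious ingroup topology: ((((Theta,Gamma),Epsilon),Eta),Beta).
Theta and Gamma share a more recent common ancestor with each other than either does with Epsilon, so Epsilon is the least closely related of the three.

Epsilon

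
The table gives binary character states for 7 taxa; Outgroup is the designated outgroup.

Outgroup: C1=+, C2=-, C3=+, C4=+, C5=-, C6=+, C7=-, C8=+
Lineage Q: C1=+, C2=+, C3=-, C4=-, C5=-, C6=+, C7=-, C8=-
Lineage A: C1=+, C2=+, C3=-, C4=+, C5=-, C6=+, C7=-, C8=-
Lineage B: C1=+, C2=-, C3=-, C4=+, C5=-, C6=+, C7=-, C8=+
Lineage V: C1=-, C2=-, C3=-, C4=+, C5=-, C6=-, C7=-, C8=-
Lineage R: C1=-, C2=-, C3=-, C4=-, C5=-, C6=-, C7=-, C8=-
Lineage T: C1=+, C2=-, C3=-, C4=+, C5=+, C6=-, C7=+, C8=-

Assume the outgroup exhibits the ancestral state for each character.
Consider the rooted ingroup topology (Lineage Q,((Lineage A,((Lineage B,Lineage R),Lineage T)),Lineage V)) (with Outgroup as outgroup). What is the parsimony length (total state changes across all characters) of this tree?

Map each character onto (Lineage Q,((Lineage A,((Lineage B,Lineage R),Lineage T)),Lineage V)) (rooted by Outgroup) and count the minimum state changes it requires (Fitch parsimony):
C1: 2; C2: 2; C3: 1; C4: 2; C5: 1; C6: 3; C7: 1; C8: 2.
Total tree length = 14.

14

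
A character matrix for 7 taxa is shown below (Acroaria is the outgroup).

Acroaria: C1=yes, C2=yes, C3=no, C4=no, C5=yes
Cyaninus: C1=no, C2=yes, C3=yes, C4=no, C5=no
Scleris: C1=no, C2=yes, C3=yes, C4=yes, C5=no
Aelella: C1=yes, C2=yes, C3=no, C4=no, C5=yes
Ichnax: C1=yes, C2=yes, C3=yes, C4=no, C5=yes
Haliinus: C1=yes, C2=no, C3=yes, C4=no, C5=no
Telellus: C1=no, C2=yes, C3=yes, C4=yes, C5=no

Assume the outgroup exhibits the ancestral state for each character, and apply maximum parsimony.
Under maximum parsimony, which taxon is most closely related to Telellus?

Scleris

Character polarity is set by the outgroup: the derived state is whichever differs from the outgroup's state, so for C1, C2, C5 the derived state is 'no', and for the remaining characters it is 'yes'.
C1: derived state 'no' in Cyaninus, Scleris, and Telellus only — synapomorphy for {Cyaninus, Scleris, Telellus}.
C2: derived state 'no' in Haliinus only — an autapomorphy, so it tells us nothing about relationships among taxa.
C3 (derived state 'yes') is shared by Cyaninus, Haliinus, Ichnax, Scleris, and Telellus — a synapomorphy uniting that clade.
C4 (derived state 'yes') is shared by Scleris and Telellus — a synapomorphy uniting that clade.
C5: derived state 'no' in Cyaninus, Haliinus, Scleris, and Telellus only — synapomorphy for {Cyaninus, Haliinus, Scleris, Telellus}.
Most parsimonious ingroup topology: ((((Cyaninus,(Scleris,Telellus)),Haliinus),Ichnax),Aelella).
Telellus and Scleris form a cherry on this tree, so they are sister taxa.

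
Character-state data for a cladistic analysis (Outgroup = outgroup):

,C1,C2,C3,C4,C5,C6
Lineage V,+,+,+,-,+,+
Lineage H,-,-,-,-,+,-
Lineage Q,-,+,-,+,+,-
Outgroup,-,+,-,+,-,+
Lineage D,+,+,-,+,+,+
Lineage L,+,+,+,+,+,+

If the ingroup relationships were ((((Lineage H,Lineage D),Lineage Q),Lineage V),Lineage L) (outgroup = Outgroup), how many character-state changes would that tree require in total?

Map each character onto ((((Lineage H,Lineage D),Lineage Q),Lineage V),Lineage L) (rooted by Outgroup) and count the minimum state changes it requires (Fitch parsimony):
C1: 3; C2: 1; C3: 2; C4: 2; C5: 1; C6: 2.
Total tree length = 11.

11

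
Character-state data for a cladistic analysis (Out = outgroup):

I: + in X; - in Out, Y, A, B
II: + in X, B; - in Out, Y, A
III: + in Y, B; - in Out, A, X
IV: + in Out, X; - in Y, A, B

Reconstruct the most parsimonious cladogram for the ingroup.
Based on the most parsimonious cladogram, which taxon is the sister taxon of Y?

Character polarity is set by the outgroup: the derived state is whichever differs from the outgroup's state, so for IV the derived state is '-', and for the remaining characters it is '+'.
I: derived state '+' in X only — an autapomorphy, so it tells us nothing about relationships among taxa.
II groups B and X, which is incompatible with the clades supported by the remaining characters; treating it as convergent (homoplasy) costs fewer steps than any alternative tree.
III: derived state '+' in B and Y only — synapomorphy for {B, Y}.
Only A, B, and Y show the derived state '-' for IV, supporting them as a clade.
Most parsimonious ingroup topology: (((Y,B),A),X).
Y and B form a cherry on this tree, so they are sister taxa.

B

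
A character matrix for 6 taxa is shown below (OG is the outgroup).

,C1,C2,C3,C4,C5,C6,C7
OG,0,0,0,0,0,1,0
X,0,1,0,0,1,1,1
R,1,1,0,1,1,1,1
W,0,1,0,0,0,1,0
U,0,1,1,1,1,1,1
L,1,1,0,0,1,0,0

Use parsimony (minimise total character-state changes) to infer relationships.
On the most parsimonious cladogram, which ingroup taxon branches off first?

W

Character polarity is set by the outgroup: the derived state is whichever differs from the outgroup's state, so for C6 the derived state is '0', and for the remaining characters it is '1'.
C1 groups L and R, which is incompatible with the clades supported by the remaining characters; treating it as convergent (homoplasy) costs fewer steps than any alternative tree.
C2 (derived state '1') is shared by all ingroup taxa — unites the whole ingroup.
C3 (derived state '1') is unique to U (autapomorphy; uninformative for grouping).
Only R and U show the derived state '1' for C4, supporting them as a clade.
Only L, R, U, and X show the derived state '1' for C5, supporting them as a clade.
C6: derived state '0' in L only — an autapomorphy, so it tells us nothing about relationships among taxa.
C7: derived state '1' in R, U, and X only — synapomorphy for {R, U, X}.
Most parsimonious ingroup topology: (((X,(R,U)),L),W).
W is sister to the clade containing all other ingroup taxa, so it is the earliest-diverging (most basal) ingroup lineage.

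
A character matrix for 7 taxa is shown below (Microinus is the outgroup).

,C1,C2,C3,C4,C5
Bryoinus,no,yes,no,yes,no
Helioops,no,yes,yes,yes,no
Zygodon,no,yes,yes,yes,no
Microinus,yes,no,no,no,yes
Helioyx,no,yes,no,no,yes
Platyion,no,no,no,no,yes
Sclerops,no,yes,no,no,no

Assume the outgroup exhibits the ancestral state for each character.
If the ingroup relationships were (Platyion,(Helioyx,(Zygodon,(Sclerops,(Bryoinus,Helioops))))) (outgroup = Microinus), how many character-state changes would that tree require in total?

7

Map each character onto (Platyion,(Helioyx,(Zygodon,(Sclerops,(Bryoinus,Helioops))))) (rooted by Microinus) and count the minimum state changes it requires (Fitch parsimony):
C1: 1; C2: 1; C3: 2; C4: 2; C5: 1.
Total tree length = 7.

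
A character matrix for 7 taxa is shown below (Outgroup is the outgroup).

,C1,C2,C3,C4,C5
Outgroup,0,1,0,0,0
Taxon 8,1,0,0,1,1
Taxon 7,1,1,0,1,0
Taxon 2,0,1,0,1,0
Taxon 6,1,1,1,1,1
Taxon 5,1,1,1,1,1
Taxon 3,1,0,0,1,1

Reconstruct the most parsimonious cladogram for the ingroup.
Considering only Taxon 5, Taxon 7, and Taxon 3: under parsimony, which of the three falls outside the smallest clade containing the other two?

Taxon 7

Character polarity is set by the outgroup: the derived state is whichever differs from the outgroup's state, so for C2 the derived state is '0', and for the remaining characters it is '1'.
Only Taxon 3, Taxon 5, Taxon 6, Taxon 7, and Taxon 8 show the derived state '1' for C1, supporting them as a clade.
Only Taxon 3 and Taxon 8 show the derived state '0' for C2, supporting them as a clade.
C3 (derived state '1') is shared by Taxon 5 and Taxon 6 — a synapomorphy uniting that clade.
All ingroup taxa share the derived state '1' for C4; it defines the ingroup but does not resolve relationships within it.
C5: derived state '1' in Taxon 3, Taxon 5, Taxon 6, and Taxon 8 only — synapomorphy for {Taxon 3, Taxon 5, Taxon 6, Taxon 8}.
Most parsimonious ingroup topology: ((((Taxon 8,Taxon 3),(Taxon 6,Taxon 5)),Taxon 7),Taxon 2).
Taxon 3 and Taxon 5 share a more recent common ancestor with each other than either does with Taxon 7, so Taxon 7 is the least closely related of the three.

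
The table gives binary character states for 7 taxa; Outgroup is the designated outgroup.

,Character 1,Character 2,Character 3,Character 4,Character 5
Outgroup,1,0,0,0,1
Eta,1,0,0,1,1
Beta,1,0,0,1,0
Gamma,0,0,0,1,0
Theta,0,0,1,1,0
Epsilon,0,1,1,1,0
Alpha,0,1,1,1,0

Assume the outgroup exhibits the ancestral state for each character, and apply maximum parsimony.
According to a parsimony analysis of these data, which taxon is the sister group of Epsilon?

Alpha

Character polarity is set by the outgroup: the derived state is whichever differs from the outgroup's state, so for Character 1, Character 5 the derived state is '0', and for the remaining characters it is '1'.
Only Alpha, Epsilon, Gamma, and Theta show the derived state '0' for Character 1, supporting them as a clade.
Only Alpha and Epsilon show the derived state '1' for Character 2, supporting them as a clade.
Character 3 (derived state '1') is shared by Alpha, Epsilon, and Theta — a synapomorphy uniting that clade.
All ingroup taxa share the derived state '1' for Character 4; it defines the ingroup but does not resolve relationships within it.
Character 5: derived state '0' in Alpha, Beta, Epsilon, Gamma, and Theta only — synapomorphy for {Alpha, Beta, Epsilon, Gamma, Theta}.
Most parsimonious ingroup topology: (Eta,(Beta,(Gamma,(Theta,(Epsilon,Alpha))))).
Epsilon and Alpha form a cherry on this tree, so they are sister taxa.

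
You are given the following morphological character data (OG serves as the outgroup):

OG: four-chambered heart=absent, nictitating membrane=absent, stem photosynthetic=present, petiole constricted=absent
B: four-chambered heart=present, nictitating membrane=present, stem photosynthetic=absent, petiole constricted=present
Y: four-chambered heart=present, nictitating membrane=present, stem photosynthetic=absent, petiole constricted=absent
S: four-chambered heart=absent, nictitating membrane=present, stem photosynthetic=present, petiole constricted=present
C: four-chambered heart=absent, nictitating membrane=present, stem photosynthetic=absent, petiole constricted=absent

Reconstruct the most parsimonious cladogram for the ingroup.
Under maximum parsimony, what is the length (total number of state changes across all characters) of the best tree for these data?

Character polarity is set by the outgroup: the derived state is whichever differs from the outgroup's state, so for stem photosynthetic the derived state is 'absent', and for the remaining characters it is 'present'.
Only B and Y show the derived state 'present' for four-chambered heart, supporting them as a clade.
All ingroup taxa share the derived state 'present' for nictitating membrane; it defines the ingroup but does not resolve relationships within it.
Only B, C, and Y show the derived state 'absent' for stem photosynthetic, supporting them as a clade.
petiole constricted (state 'present') occurs in B and S but conflicts with the nesting implied by the other characters — most parsimoniously interpreted as homoplasy.
Most parsimonious ingroup topology: (((B,Y),C),S).
Changes per character on this tree: four-chambered heart: 1; nictitating membrane: 1; stem photosynthetic: 1; petiole constricted: 2.
Total = 5.

5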